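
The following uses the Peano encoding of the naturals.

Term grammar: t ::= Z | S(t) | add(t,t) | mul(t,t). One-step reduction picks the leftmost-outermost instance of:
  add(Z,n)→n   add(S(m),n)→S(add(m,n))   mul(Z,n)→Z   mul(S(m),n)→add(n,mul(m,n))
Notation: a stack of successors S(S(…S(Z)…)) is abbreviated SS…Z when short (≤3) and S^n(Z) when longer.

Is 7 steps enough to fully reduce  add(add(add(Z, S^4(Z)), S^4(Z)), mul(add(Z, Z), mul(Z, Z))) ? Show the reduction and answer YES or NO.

  start: add(add(add(Z, S^4(Z)), S^4(Z)), mul(add(Z, Z), mul(Z, Z)))
  →1  add(add(S^4(Z), S^4(Z)), mul(add(Z, Z), mul(Z, Z)))
  →2  add(S(add(SSSZ, S^4(Z))), mul(add(Z, Z), mul(Z, Z)))
  →3  S(add(add(SSSZ, S^4(Z)), mul(add(Z, Z), mul(Z, Z))))
  →4  S(add(S(add(SSZ, S^4(Z))), mul(add(Z, Z), mul(Z, Z))))
  →5  S(S(add(add(SSZ, S^4(Z)), mul(add(Z, Z), mul(Z, Z)))))
  →6  S(S(add(S(add(SZ, S^4(Z))), mul(add(Z, Z), mul(Z, Z)))))
  →7  S(S(S(add(add(SZ, S^4(Z)), mul(add(Z, Z), mul(Z, Z))))))

Answer: NO — after 7 steps the term is S(S(S(add(add(SZ, S^4(Z)), mul(add(Z, Z), mul(Z, Z)))))), not yet normal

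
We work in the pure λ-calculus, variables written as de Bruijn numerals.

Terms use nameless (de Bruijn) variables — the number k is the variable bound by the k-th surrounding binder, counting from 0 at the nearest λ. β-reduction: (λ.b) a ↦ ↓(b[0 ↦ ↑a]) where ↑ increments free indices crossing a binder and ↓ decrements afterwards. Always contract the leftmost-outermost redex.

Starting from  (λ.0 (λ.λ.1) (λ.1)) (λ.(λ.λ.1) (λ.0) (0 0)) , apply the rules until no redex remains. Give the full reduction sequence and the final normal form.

Answer: normal form = λ.λ.λ.0  (in 7 steps)

Derivation:
  start: (λ.0 (λ.λ.1) (λ.1)) (λ.(λ.λ.1) (λ.0) (0 0))
  [1] (λ.(λ.λ.1) (λ.0) (0 0)) (λ.λ.1) (λ.λ.(λ.λ.1) (λ.0) (0 0))
  [2] (λ.λ.1) (λ.0) ((λ.λ.1) (λ.λ.1)) (λ.λ.(λ.λ.1) (λ.0) (0 0))
  [3] (λ.λ.0) ((λ.λ.1) (λ.λ.1)) (λ.λ.(λ.λ.1) (λ.0) (0 0))
  [4] (λ.0) (λ.λ.(λ.λ.1) (λ.0) (0 0))
  [5] λ.λ.(λ.λ.1) (λ.0) (0 0)
  [6] λ.λ.(λ.λ.0) (0 0)
  [7] λ.λ.λ.0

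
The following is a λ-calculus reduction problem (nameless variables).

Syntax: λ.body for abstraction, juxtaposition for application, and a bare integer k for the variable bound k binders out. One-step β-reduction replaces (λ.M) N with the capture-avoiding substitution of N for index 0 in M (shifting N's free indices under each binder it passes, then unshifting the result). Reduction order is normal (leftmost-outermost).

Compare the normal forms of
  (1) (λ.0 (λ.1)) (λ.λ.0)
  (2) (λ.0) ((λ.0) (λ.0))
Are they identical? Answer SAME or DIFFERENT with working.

Answer: SAME — A ⇓ λ.0, B ⇓ λ.0

Working:
Term A:
  start: (λ.0 (λ.1)) (λ.λ.0)
  →1  (λ.λ.0) (λ.λ.λ.0)
  →2  λ.0

Term B:
  start: (λ.0) ((λ.0) (λ.0))
  →1  (λ.0) (λ.0)
  →2  λ.0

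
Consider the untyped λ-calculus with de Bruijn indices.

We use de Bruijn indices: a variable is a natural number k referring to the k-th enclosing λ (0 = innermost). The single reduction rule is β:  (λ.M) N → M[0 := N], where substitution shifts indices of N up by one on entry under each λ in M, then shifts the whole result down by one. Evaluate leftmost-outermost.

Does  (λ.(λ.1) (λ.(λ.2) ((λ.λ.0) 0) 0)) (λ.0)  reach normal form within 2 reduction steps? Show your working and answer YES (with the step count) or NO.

  start: (λ.(λ.1) (λ.(λ.2) ((λ.λ.0) 0) 0)) (λ.0)
  [1] (λ.λ.0) (λ.(λ.λ.0) ((λ.λ.0) 0) 0)
  [2] λ.0

Answer: YES — reaches normal form λ.0 in 2 ≤ 2 steps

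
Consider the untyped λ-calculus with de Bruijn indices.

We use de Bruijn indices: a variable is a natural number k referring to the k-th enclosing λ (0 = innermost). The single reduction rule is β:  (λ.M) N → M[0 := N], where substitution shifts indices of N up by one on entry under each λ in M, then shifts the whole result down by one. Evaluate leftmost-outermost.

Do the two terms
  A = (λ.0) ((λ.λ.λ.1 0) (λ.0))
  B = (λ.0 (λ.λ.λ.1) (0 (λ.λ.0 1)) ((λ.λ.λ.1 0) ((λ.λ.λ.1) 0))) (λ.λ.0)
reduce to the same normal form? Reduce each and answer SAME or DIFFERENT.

Term A:
  start: (λ.0) ((λ.λ.λ.1 0) (λ.0))
  →1  (λ.λ.λ.1 0) (λ.0)
  →2  λ.λ.1 0

Term B:
  start: (λ.0 (λ.λ.λ.1) (0 (λ.λ.0 1)) ((λ.λ.λ.1 0) ((λ.λ.λ.1) 0))) (λ.λ.0)
  →1  (λ.λ.0) (λ.λ.λ.1) ((λ.λ.0) (λ.λ.0 1)) ((λ.λ.λ.1 0) ((λ.λ.λ.1) (λ.λ.0)))
  →2  (λ.0) ((λ.λ.0) (λ.λ.0 1)) ((λ.λ.λ.1 0) ((λ.λ.λ.1) (λ.λ.0)))
  →3  (λ.λ.0) (λ.λ.0 1) ((λ.λ.λ.1 0) ((λ.λ.λ.1) (λ.λ.0)))
  →4  (λ.0) ((λ.λ.λ.1 0) ((λ.λ.λ.1) (λ.λ.0)))
  →5  (λ.λ.λ.1 0) ((λ.λ.λ.1) (λ.λ.0))
  →6  λ.λ.1 0

Answer: SAME — A ⇓ λ.λ.1 0, B ⇓ λ.λ.1 0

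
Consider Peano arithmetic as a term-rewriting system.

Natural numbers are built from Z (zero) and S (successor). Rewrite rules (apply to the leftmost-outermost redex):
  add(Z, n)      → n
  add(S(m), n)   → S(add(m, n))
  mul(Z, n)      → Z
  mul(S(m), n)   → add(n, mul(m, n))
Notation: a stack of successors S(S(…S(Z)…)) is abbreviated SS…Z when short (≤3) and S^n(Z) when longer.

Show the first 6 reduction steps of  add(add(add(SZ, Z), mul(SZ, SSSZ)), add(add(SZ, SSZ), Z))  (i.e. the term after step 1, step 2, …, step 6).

Answer: after 6 steps: S(add(add(SSSZ, mul(Z, SSSZ)), add(add(SZ, SSZ), Z)))

Reduction:
  start: add(add(add(SZ, Z), mul(SZ, SSSZ)), add(add(SZ, SSZ), Z))
  step 1: add(add(S(add(Z, Z)), mul(SZ, SSSZ)), add(add(SZ, SSZ), Z))
  step 2: add(S(add(add(Z, Z), mul(SZ, SSSZ))), add(add(SZ, SSZ), Z))
  step 3: S(add(add(add(Z, Z), mul(SZ, SSSZ)), add(add(SZ, SSZ), Z)))
  step 4: S(add(add(Z, mul(SZ, SSSZ)), add(add(SZ, SSZ), Z)))
  step 5: S(add(mul(SZ, SSSZ), add(add(SZ, SSZ), Z)))
  step 6: S(add(add(SSSZ, mul(Z, SSSZ)), add(add(SZ, SSZ), Z)))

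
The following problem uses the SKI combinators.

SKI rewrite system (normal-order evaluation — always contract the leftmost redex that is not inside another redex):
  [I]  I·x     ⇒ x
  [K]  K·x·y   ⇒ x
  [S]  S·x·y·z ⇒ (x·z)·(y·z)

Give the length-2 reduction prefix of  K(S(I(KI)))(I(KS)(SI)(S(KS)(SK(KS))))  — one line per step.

  start: K(S(I(KI)))(I(KS)(SI)(S(KS)(SK(KS))))
  →1  S(I(KI))
  →2  S(KI)

Answer: after 2 steps: S(KI)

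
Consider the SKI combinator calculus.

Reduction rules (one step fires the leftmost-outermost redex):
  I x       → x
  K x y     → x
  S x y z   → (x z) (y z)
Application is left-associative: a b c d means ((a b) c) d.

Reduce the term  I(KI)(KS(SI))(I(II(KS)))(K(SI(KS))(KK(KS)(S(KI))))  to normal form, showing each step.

  start: I(KI)(KS(SI))(I(II(KS)))(K(SI(KS))(KK(KS)(S(KI))))
  [1] KI(KS(SI))(I(II(KS)))(K(SI(KS))(KK(KS)(S(KI))))
  [2] I(I(II(KS)))(K(SI(KS))(KK(KS)(S(KI))))
  [3] I(II(KS))(K(SI(KS))(KK(KS)(S(KI))))
  [4] II(KS)(K(SI(KS))(KK(KS)(S(KI))))
  [5] I(KS)(K(SI(KS))(KK(KS)(S(KI))))
  [6] KS(K(SI(KS))(KK(KS)(S(KI))))
  [7] S

Answer: normal form = S  (in 7 steps)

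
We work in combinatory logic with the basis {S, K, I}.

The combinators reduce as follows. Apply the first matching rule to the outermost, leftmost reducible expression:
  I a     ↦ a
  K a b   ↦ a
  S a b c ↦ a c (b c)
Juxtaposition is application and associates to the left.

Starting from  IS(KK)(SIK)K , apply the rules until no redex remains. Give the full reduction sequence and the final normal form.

Answer: normal form = K(K(KK))  (in 5 steps)

Working:
  start: IS(KK)(SIK)K
  [1] S(KK)(SIK)K
  [2] KKK(SIKK)
  [3] K(SIKK)
  [4] K(IK(KK))
  [5] K(K(KK))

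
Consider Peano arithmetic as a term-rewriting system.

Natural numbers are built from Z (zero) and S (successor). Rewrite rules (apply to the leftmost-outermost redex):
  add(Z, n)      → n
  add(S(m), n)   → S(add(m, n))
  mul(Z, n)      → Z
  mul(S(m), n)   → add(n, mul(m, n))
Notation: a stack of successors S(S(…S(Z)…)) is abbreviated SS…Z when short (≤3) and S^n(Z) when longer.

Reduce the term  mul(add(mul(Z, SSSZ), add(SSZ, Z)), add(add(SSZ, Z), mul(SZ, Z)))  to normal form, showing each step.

  start: mul(add(mul(Z, SSSZ), add(SSZ, Z)), add(add(SSZ, Z), mul(SZ, Z)))
  step 1: mul(add(Z, add(SSZ, Z)), add(add(SSZ, Z), mul(SZ, Z)))
  step 2: mul(add(SSZ, Z), add(add(SSZ, Z), mul(SZ, Z)))
  step 3: mul(S(add(SZ, Z)), add(add(SSZ, Z), mul(SZ, Z)))
  step 4: add(add(add(SSZ, Z), mul(SZ, Z)), mul(add(SZ, Z), add(add(SSZ, Z), mul(SZ, Z))))
  step 5: add(add(S(add(SZ, Z)), mul(SZ, Z)), mul(add(SZ, Z), add(add(SSZ, Z), mul(SZ, Z))))
  step 6: add(S(add(add(SZ, Z), mul(SZ, Z))), mul(add(SZ, Z), add(add(SSZ, Z), mul(SZ, Z))))
  step 7: S(add(add(add(SZ, Z), mul(SZ, Z)), mul(add(SZ, Z), add(add(SSZ, Z), mul(SZ, Z)))))
  step 8: S(add(add(S(add(Z, Z)), mul(SZ, Z)), mul(add(SZ, Z), add(add(SSZ, Z), mul(SZ, Z)))))
  step 9: S(add(S(add(add(Z, Z), mul(SZ, Z))), mul(add(SZ, Z), add(add(SSZ, Z), mul(SZ, Z)))))
  step 10: S(S(add(add(add(Z, Z), mul(SZ, Z)), mul(add(SZ, Z), add(add(SSZ, Z), mul(SZ, Z))))))
  step 11: S(S(add(add(Z, mul(SZ, Z)), mul(add(SZ, Z), add(add(SSZ, Z), mul(SZ, Z))))))
  step 12: S(S(add(mul(SZ, Z), mul(add(SZ, Z), add(add(SSZ, Z), mul(SZ, Z))))))
  step 13: S(S(add(add(Z, mul(Z, Z)), mul(add(SZ, Z), add(add(SSZ, Z), mul(SZ, Z))))))
  step 14: S(S(add(mul(Z, Z), mul(add(SZ, Z), add(add(SSZ, Z), mul(SZ, Z))))))
  step 15: S(S(add(Z, mul(add(SZ, Z), add(add(SSZ, Z), mul(SZ, Z))))))
  step 16: S(S(mul(add(SZ, Z), add(add(SSZ, Z), mul(SZ, Z)))))
  step 17: S(S(mul(S(add(Z, Z)), add(add(SSZ, Z), mul(SZ, Z)))))
  step 18: S(S(add(add(add(SSZ, Z), mul(SZ, Z)), mul(add(Z, Z), add(add(SSZ, Z), mul(SZ, Z))))))
  step 19: S(S(add(add(S(add(SZ, Z)), mul(SZ, Z)), mul(add(Z, Z), add(add(SSZ, Z), mul(SZ, Z))))))
  step 20: S(S(add(S(add(add(SZ, Z), mul(SZ, Z))), mul(add(Z, Z), add(add(SSZ, Z), mul(SZ, Z))))))
  step 21: S(S(S(add(add(add(SZ, Z), mul(SZ, Z)), mul(add(Z, Z), add(add(SSZ, Z), mul(SZ, Z)))))))
  step 22: S(S(S(add(add(S(add(Z, Z)), mul(SZ, Z)), mul(add(Z, Z), add(add(SSZ, Z), mul(SZ, Z)))))))
  step 23: S(S(S(add(S(add(add(Z, Z), mul(SZ, Z))), mul(add(Z, Z), add(add(SSZ, Z), mul(SZ, Z)))))))
  step 24: S(S(S(S(add(add(add(Z, Z), mul(SZ, Z)), mul(add(Z, Z), add(add(SSZ, Z), mul(SZ, Z))))))))
  step 25: S(S(S(S(add(add(Z, mul(SZ, Z)), mul(add(Z, Z), add(add(SSZ, Z), mul(SZ, Z))))))))
  step 26: S(S(S(S(add(mul(SZ, Z), mul(add(Z, Z), add(add(SSZ, Z), mul(SZ, Z))))))))
  step 27: S(S(S(S(add(add(Z, mul(Z, Z)), mul(add(Z, Z), add(add(SSZ, Z), mul(SZ, Z))))))))
  step 28: S(S(S(S(add(mul(Z, Z), mul(add(Z, Z), add(add(SSZ, Z), mul(SZ, Z))))))))
  step 29: S(S(S(S(add(Z, mul(add(Z, Z), add(add(SSZ, Z), mul(SZ, Z))))))))
  step 30: S(S(S(S(mul(add(Z, Z), add(add(SSZ, Z), mul(SZ, Z)))))))
  step 31: S(S(S(S(mul(Z, add(add(SSZ, Z), mul(SZ, Z)))))))
  step 32: S^4(Z)

Answer: normal form = S^4(Z)  (in 32 steps)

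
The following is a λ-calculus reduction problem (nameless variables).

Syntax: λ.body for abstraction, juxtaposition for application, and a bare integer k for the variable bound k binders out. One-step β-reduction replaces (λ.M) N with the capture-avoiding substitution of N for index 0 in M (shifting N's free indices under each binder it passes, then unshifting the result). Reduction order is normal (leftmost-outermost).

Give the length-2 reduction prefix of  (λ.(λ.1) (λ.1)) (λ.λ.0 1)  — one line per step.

Answer: after 2 steps: λ.λ.0 1

Working:
  start: (λ.(λ.1) (λ.1)) (λ.λ.0 1)
  step 1: (λ.λ.λ.0 1) (λ.λ.λ.0 1)
  step 2: λ.λ.0 1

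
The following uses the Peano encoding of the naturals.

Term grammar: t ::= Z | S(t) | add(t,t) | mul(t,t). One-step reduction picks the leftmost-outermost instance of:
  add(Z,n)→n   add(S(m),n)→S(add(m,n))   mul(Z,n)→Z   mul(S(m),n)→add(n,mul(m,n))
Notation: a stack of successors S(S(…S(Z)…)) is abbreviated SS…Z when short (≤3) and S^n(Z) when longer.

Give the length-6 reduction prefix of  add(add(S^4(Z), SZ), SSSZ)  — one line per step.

  start: add(add(S^4(Z), SZ), SSSZ)
  step 1: add(S(add(SSSZ, SZ)), SSSZ)
  step 2: S(add(add(SSSZ, SZ), SSSZ))
  step 3: S(add(S(add(SSZ, SZ)), SSSZ))
  step 4: S(S(add(add(SSZ, SZ), SSSZ)))
  step 5: S(S(add(S(add(SZ, SZ)), SSSZ)))
  step 6: S(S(S(add(add(SZ, SZ), SSSZ))))

Answer: after 6 steps: S(S(S(add(add(SZ, SZ), SSSZ))))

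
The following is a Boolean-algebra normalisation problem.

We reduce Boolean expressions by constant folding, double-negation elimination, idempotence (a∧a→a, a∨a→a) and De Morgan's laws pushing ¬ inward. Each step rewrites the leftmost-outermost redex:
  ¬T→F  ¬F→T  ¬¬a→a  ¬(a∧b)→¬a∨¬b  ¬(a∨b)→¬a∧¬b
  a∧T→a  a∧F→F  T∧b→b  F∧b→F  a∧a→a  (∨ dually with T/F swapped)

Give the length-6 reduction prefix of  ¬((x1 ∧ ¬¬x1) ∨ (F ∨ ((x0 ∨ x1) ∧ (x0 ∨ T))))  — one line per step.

Answer: after 6 steps: ¬x1 ∧ (T ∧ ¬((x0 ∨ x1) ∧ (x0 ∨ T)))

Derivation:
  start: ¬((x1 ∧ ¬¬x1) ∨ (F ∨ ((x0 ∨ x1) ∧ (x0 ∨ T))))
  [1] ¬(x1 ∧ ¬¬x1) ∧ ¬(F ∨ ((x0 ∨ x1) ∧ (x0 ∨ T)))
  [2] (¬x1 ∨ ¬¬¬x1) ∧ ¬(F ∨ ((x0 ∨ x1) ∧ (x0 ∨ T)))
  [3] (¬x1 ∨ ¬x1) ∧ ¬(F ∨ ((x0 ∨ x1) ∧ (x0 ∨ T)))
  [4] ¬x1 ∧ ¬(F ∨ ((x0 ∨ x1) ∧ (x0 ∨ T)))
  [5] ¬x1 ∧ (¬F ∧ ¬((x0 ∨ x1) ∧ (x0 ∨ T)))
  [6] ¬x1 ∧ (T ∧ ¬((x0 ∨ x1) ∧ (x0 ∨ T)))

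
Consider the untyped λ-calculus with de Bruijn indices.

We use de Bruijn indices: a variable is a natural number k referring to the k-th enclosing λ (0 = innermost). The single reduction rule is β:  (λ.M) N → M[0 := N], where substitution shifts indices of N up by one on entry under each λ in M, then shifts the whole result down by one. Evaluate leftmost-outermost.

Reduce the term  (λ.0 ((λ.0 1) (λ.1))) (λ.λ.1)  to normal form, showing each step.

  start: (λ.0 ((λ.0 1) (λ.1))) (λ.λ.1)
  step 1: (λ.λ.1) ((λ.0 (λ.λ.1)) (λ.λ.λ.1))
  step 2: λ.(λ.0 (λ.λ.1)) (λ.λ.λ.1)
  step 3: λ.(λ.λ.λ.1) (λ.λ.1)
  step 4: λ.λ.λ.1

Answer: normal form = λ.λ.λ.1  (in 4 steps)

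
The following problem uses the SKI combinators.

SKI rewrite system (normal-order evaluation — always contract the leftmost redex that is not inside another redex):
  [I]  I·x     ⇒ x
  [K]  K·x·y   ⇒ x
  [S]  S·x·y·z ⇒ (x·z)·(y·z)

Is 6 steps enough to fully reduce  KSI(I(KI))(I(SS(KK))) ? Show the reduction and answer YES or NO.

  start: KSI(I(KI))(I(SS(KK)))
  [1] S(I(KI))(I(SS(KK)))
  [2] S(KI)(I(SS(KK)))
  [3] S(KI)(SS(KK))

Answer: YES — reaches normal form S(KI)(SS(KK)) in 3 ≤ 6 steps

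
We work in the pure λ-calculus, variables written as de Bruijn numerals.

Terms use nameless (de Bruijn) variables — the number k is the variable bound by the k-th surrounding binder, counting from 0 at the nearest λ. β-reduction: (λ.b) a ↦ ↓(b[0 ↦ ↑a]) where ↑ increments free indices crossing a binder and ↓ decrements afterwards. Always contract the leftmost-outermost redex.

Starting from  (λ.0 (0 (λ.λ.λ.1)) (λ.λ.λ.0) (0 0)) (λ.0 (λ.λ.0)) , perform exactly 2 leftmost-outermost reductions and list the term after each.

Answer: after 2 steps: (λ.0 (λ.λ.0)) (λ.λ.λ.1) (λ.λ.0) (λ.λ.λ.0) ((λ.0 (λ.λ.0)) (λ.0 (λ.λ.0)))

Working:
  start: (λ.0 (0 (λ.λ.λ.1)) (λ.λ.λ.0) (0 0)) (λ.0 (λ.λ.0))
  →1  (λ.0 (λ.λ.0)) ((λ.0 (λ.λ.0)) (λ.λ.λ.1)) (λ.λ.λ.0) ((λ.0 (λ.λ.0)) (λ.0 (λ.λ.0)))
  →2  (λ.0 (λ.λ.0)) (λ.λ.λ.1) (λ.λ.0) (λ.λ.λ.0) ((λ.0 (λ.λ.0)) (λ.0 (λ.λ.0)))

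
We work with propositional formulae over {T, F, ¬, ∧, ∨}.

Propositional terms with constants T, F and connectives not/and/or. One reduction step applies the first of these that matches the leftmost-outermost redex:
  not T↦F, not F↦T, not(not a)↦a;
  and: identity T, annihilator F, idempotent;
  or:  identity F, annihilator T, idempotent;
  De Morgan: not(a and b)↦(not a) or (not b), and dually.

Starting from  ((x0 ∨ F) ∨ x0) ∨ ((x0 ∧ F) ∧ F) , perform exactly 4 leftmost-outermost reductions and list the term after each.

Answer: after 4 steps: x0

Reduction:
  start: ((x0 ∨ F) ∨ x0) ∨ ((x0 ∧ F) ∧ F)
  →1  (x0 ∨ x0) ∨ ((x0 ∧ F) ∧ F)
  →2  x0 ∨ ((x0 ∧ F) ∧ F)
  →3  x0 ∨ F
  →4  x0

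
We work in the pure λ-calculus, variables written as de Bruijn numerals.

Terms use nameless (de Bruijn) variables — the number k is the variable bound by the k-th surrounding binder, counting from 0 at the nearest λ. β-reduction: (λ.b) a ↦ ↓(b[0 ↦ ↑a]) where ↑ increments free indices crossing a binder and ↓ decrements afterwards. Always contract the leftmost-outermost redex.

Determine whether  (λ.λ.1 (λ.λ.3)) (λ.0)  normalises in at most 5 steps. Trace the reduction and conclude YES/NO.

  start: (λ.λ.1 (λ.λ.3)) (λ.0)
  →1  λ.(λ.0) (λ.λ.λ.0)
  →2  λ.λ.λ.λ.0

Answer: YES — reaches normal form λ.λ.λ.λ.0 in 2 ≤ 5 steps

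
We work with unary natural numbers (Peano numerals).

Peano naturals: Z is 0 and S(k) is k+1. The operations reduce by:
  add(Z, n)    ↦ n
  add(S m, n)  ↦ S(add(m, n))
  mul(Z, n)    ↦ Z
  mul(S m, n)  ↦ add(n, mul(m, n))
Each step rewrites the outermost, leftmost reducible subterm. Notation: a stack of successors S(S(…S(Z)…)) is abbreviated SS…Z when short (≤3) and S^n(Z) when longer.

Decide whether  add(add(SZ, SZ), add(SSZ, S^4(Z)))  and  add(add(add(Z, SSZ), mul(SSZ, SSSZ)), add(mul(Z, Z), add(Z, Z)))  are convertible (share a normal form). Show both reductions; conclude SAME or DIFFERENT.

Answer: SAME — A ⇓ S^8(Z), B ⇓ S^8(Z)

Reduction:
Term A:
  start: add(add(SZ, SZ), add(SSZ, S^4(Z)))
  [1] add(S(add(Z, SZ)), add(SSZ, S^4(Z)))
  [2] S(add(add(Z, SZ), add(SSZ, S^4(Z))))
  [3] S(add(SZ, add(SSZ, S^4(Z))))
  [4] S(S(add(Z, add(SSZ, S^4(Z)))))
  [5] S(S(add(SSZ, S^4(Z))))
  [6] S(S(S(add(SZ, S^4(Z)))))
  [7] S(S(S(S(add(Z, S^4(Z))))))
  [8] S^8(Z)

Term B:
  start: add(add(add(Z, SSZ), mul(SSZ, SSSZ)), add(mul(Z, Z), add(Z, Z)))
  [1] add(add(SSZ, mul(SSZ, SSSZ)), add(mul(Z, Z), add(Z, Z)))
  [2] add(S(add(SZ, mul(SSZ, SSSZ))), add(mul(Z, Z), add(Z, Z)))
  [3] S(add(add(SZ, mul(SSZ, SSSZ)), add(mul(Z, Z), add(Z, Z))))
  [4] S(add(S(add(Z, mul(SSZ, SSSZ))), add(mul(Z, Z), add(Z, Z))))
  [5] S(S(add(add(Z, mul(SSZ, SSSZ)), add(mul(Z, Z), add(Z, Z)))))
  [6] S(S(add(mul(SSZ, SSSZ), add(mul(Z, Z), add(Z, Z)))))
  [7] S(S(add(add(SSSZ, mul(SZ, SSSZ)), add(mul(Z, Z), add(Z, Z)))))
  [8] S(S(add(S(add(SSZ, mul(SZ, SSSZ))), add(mul(Z, Z), add(Z, Z)))))
  [9] S(S(S(add(add(SSZ, mul(SZ, SSSZ)), add(mul(Z, Z), add(Z, Z))))))
  [10] S(S(S(add(S(add(SZ, mul(SZ, SSSZ))), add(mul(Z, Z), add(Z, Z))))))
  [11] S(S(S(S(add(add(SZ, mul(SZ, SSSZ)), add(mul(Z, Z), add(Z, Z)))))))
  [12] S(S(S(S(add(S(add(Z, mul(SZ, SSSZ))), add(mul(Z, Z), add(Z, Z)))))))
  [13] S(S(S(S(S(add(add(Z, mul(SZ, SSSZ)), add(mul(Z, Z), add(Z, Z))))))))
  [14] S(S(S(S(S(add(mul(SZ, SSSZ), add(mul(Z, Z), add(Z, Z))))))))
  [15] S(S(S(S(S(add(add(SSSZ, mul(Z, SSSZ)), add(mul(Z, Z), add(Z, Z))))))))
  [16] S(S(S(S(S(add(S(add(SSZ, mul(Z, SSSZ))), add(mul(Z, Z), add(Z, Z))))))))
  [17] S(S(S(S(S(S(add(add(SSZ, mul(Z, SSSZ)), add(mul(Z, Z), add(Z, Z)))))))))
  [18] S(S(S(S(S(S(add(S(add(SZ, mul(Z, SSSZ))), add(mul(Z, Z), add(Z, Z)))))))))
  [19] S(S(S(S(S(S(S(add(add(SZ, mul(Z, SSSZ)), add(mul(Z, Z), add(Z, Z))))))))))
  [20] S(S(S(S(S(S(S(add(S(add(Z, mul(Z, SSSZ))), add(mul(Z, Z), add(Z, Z))))))))))
  [21] S(S(S(S(S(S(S(S(add(add(Z, mul(Z, SSSZ)), add(mul(Z, Z), add(Z, Z)))))))))))
  [22] S(S(S(S(S(S(S(S(add(mul(Z, SSSZ), add(mul(Z, Z), add(Z, Z)))))))))))
  [23] S(S(S(S(S(S(S(S(add(Z, add(mul(Z, Z), add(Z, Z)))))))))))
  [24] S(S(S(S(S(S(S(S(add(mul(Z, Z), add(Z, Z))))))))))
  [25] S(S(S(S(S(S(S(S(add(Z, add(Z, Z))))))))))
  [26] S(S(S(S(S(S(S(S(add(Z, Z)))))))))
  [27] S^8(Z)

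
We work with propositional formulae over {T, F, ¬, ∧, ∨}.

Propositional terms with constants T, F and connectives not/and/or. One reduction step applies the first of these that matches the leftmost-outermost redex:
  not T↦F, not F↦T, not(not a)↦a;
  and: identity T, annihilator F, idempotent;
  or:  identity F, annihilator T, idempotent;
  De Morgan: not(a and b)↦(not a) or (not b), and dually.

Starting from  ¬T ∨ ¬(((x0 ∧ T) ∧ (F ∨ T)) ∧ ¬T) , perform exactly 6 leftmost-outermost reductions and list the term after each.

Answer: after 6 steps: ((¬x0 ∨ F) ∨ ¬(F ∨ T)) ∨ ¬¬T

Derivation:
  start: ¬T ∨ ¬(((x0 ∧ T) ∧ (F ∨ T)) ∧ ¬T)
  step 1: F ∨ ¬(((x0 ∧ T) ∧ (F ∨ T)) ∧ ¬T)
  step 2: ¬(((x0 ∧ T) ∧ (F ∨ T)) ∧ ¬T)
  step 3: ¬((x0 ∧ T) ∧ (F ∨ T)) ∨ ¬¬T
  step 4: (¬(x0 ∧ T) ∨ ¬(F ∨ T)) ∨ ¬¬T
  step 5: ((¬x0 ∨ ¬T) ∨ ¬(F ∨ T)) ∨ ¬¬T
  step 6: ((¬x0 ∨ F) ∨ ¬(F ∨ T)) ∨ ¬¬T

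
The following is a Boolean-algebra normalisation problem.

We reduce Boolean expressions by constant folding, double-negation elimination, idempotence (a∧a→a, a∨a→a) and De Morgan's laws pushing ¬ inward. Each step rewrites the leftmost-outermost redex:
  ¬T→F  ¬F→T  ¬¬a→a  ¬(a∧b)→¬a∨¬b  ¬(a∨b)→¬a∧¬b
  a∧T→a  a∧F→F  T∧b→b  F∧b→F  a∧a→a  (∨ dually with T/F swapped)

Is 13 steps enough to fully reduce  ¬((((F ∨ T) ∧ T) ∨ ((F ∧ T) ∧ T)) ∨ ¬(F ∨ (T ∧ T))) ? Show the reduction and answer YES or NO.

Answer: YES — reaches normal form F in 10 ≤ 13 steps

Working:
  start: ¬((((F ∨ T) ∧ T) ∨ ((F ∧ T) ∧ T)) ∨ ¬(F ∨ (T ∧ T)))
  step 1: ¬(((F ∨ T) ∧ T) ∨ ((F ∧ T) ∧ T)) ∧ ¬¬(F ∨ (T ∧ T))
  step 2: (¬((F ∨ T) ∧ T) ∧ ¬((F ∧ T) ∧ T)) ∧ ¬¬(F ∨ (T ∧ T))
  step 3: ((¬(F ∨ T) ∨ ¬T) ∧ ¬((F ∧ T) ∧ T)) ∧ ¬¬(F ∨ (T ∧ T))
  step 4: (((¬F ∧ ¬T) ∨ ¬T) ∧ ¬((F ∧ T) ∧ T)) ∧ ¬¬(F ∨ (T ∧ T))
  step 5: (((T ∧ ¬T) ∨ ¬T) ∧ ¬((F ∧ T) ∧ T)) ∧ ¬¬(F ∨ (T ∧ T))
  step 6: ((¬T ∨ ¬T) ∧ ¬((F ∧ T) ∧ T)) ∧ ¬¬(F ∨ (T ∧ T))
  step 7: (¬T ∧ ¬((F ∧ T) ∧ T)) ∧ ¬¬(F ∨ (T ∧ T))
  step 8: (F ∧ ¬((F ∧ T) ∧ T)) ∧ ¬¬(F ∨ (T ∧ T))
  step 9: F ∧ ¬¬(F ∨ (T ∧ T))
  step 10: F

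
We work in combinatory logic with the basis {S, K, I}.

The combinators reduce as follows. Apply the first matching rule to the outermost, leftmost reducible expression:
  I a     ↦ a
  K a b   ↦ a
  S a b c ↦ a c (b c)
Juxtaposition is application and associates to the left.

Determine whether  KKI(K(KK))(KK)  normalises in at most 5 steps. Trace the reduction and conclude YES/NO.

  start: KKI(K(KK))(KK)
  [1] K(K(KK))(KK)
  [2] K(KK)

Answer: YES — reaches normal form K(KK) in 2 ≤ 5 steps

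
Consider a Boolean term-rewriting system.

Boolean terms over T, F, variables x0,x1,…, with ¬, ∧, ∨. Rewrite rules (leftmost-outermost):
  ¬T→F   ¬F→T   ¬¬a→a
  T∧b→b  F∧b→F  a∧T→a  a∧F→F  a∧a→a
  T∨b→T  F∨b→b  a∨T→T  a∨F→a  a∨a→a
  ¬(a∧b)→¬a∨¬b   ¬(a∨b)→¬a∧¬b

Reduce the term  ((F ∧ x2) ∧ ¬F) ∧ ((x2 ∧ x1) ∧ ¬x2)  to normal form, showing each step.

Answer: normal form = F  (in 3 steps)

Derivation:
  start: ((F ∧ x2) ∧ ¬F) ∧ ((x2 ∧ x1) ∧ ¬x2)
  step 1: (F ∧ ¬F) ∧ ((x2 ∧ x1) ∧ ¬x2)
  step 2: F ∧ ((x2 ∧ x1) ∧ ¬x2)
  step 3: F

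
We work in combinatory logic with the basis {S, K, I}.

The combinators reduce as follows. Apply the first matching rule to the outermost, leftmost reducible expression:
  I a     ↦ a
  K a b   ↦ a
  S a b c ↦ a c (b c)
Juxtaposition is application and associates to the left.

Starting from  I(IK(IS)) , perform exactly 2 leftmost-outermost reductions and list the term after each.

Answer: after 2 steps: K(IS)

Derivation:
  start: I(IK(IS))
  step 1: IK(IS)
  step 2: K(IS)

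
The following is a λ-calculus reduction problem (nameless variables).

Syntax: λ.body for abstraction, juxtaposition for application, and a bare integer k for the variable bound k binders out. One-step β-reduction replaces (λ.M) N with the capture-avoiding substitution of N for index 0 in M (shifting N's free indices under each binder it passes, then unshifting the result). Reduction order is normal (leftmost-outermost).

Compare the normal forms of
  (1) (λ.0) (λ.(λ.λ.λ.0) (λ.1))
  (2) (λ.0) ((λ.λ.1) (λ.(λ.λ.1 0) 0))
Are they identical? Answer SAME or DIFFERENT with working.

Term A:
  start: (λ.0) (λ.(λ.λ.λ.0) (λ.1))
  →1  λ.(λ.λ.λ.0) (λ.1)
  →2  λ.λ.λ.0

Term B:
  start: (λ.0) ((λ.λ.1) (λ.(λ.λ.1 0) 0))
  →1  (λ.λ.1) (λ.(λ.λ.1 0) 0)
  →2  λ.λ.(λ.λ.1 0) 0
  →3  λ.λ.λ.1 0

Answer: DIFFERENT — A ⇓ λ.λ.λ.0, B ⇓ λ.λ.λ.1 0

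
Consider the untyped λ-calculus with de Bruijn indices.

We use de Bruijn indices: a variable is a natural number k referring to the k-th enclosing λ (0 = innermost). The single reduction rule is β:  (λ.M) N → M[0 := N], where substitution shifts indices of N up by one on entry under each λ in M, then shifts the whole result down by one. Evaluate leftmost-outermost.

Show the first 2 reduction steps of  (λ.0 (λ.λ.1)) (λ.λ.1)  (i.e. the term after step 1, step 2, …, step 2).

Answer: after 2 steps: λ.λ.λ.1

Working:
  start: (λ.0 (λ.λ.1)) (λ.λ.1)
  [1] (λ.λ.1) (λ.λ.1)
  [2] λ.λ.λ.1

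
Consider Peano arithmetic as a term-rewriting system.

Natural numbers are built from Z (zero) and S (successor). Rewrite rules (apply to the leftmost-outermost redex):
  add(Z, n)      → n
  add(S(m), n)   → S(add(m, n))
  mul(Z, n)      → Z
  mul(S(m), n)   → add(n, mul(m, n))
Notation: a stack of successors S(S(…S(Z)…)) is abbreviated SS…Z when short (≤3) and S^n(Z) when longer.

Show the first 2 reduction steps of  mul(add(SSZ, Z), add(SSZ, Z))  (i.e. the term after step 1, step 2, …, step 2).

Answer: after 2 steps: add(add(SSZ, Z), mul(add(SZ, Z), add(SSZ, Z)))

Working:
  start: mul(add(SSZ, Z), add(SSZ, Z))
  step 1: mul(S(add(SZ, Z)), add(SSZ, Z))
  step 2: add(add(SSZ, Z), mul(add(SZ, Z), add(SSZ, Z)))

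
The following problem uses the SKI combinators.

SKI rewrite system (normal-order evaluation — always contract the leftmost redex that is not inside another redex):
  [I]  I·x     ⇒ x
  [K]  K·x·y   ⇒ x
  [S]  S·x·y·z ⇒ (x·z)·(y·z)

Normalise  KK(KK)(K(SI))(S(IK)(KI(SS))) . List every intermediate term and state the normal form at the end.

  start: KK(KK)(K(SI))(S(IK)(KI(SS)))
  [1] K(K(SI))(S(IK)(KI(SS)))
  [2] K(SI)

Answer: normal form = K(SI)  (in 2 steps)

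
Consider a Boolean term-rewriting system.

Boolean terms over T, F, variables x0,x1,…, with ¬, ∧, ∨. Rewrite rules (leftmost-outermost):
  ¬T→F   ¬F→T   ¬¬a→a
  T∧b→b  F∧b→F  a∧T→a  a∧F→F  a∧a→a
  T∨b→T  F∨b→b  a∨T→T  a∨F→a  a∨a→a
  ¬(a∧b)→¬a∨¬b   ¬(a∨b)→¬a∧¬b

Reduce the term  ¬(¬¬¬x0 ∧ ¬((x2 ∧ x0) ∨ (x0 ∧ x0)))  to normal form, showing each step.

  start: ¬(¬¬¬x0 ∧ ¬((x2 ∧ x0) ∨ (x0 ∧ x0)))
  step 1: ¬¬¬¬x0 ∨ ¬¬((x2 ∧ x0) ∨ (x0 ∧ x0))
  step 2: ¬¬x0 ∨ ¬¬((x2 ∧ x0) ∨ (x0 ∧ x0))
  step 3: x0 ∨ ¬¬((x2 ∧ x0) ∨ (x0 ∧ x0))
  step 4: x0 ∨ ((x2 ∧ x0) ∨ (x0 ∧ x0))
  step 5: x0 ∨ ((x2 ∧ x0) ∨ x0)

Answer: normal form = x0 ∨ ((x2 ∧ x0) ∨ x0)  (in 5 steps)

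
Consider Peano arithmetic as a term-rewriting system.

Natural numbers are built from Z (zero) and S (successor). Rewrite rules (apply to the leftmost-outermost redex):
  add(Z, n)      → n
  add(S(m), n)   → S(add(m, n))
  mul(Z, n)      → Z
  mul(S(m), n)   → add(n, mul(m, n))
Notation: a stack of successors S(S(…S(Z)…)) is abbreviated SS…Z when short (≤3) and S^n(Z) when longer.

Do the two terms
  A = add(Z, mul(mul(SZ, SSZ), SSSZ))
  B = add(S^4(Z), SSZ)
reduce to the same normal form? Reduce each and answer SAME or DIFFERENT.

Answer: SAME — A ⇓ S^6(Z), B ⇓ S^6(Z)

Derivation:
Term A:
  start: add(Z, mul(mul(SZ, SSZ), SSSZ))
  step 1: mul(mul(SZ, SSZ), SSSZ)
  step 2: mul(add(SSZ, mul(Z, SSZ)), SSSZ)
  step 3: mul(S(add(SZ, mul(Z, SSZ))), SSSZ)
  step 4: add(SSSZ, mul(add(SZ, mul(Z, SSZ)), SSSZ))
  step 5: S(add(SSZ, mul(add(SZ, mul(Z, SSZ)), SSSZ)))
  step 6: S(S(add(SZ, mul(add(SZ, mul(Z, SSZ)), SSSZ))))
  step 7: S(S(S(add(Z, mul(add(SZ, mul(Z, SSZ)), SSSZ)))))
  step 8: S(S(S(mul(add(SZ, mul(Z, SSZ)), SSSZ))))
  step 9: S(S(S(mul(S(add(Z, mul(Z, SSZ))), SSSZ))))
  step 10: S(S(S(add(SSSZ, mul(add(Z, mul(Z, SSZ)), SSSZ)))))
  step 11: S(S(S(S(add(SSZ, mul(add(Z, mul(Z, SSZ)), SSSZ))))))
  step 12: S(S(S(S(S(add(SZ, mul(add(Z, mul(Z, SSZ)), SSSZ)))))))
  step 13: S(S(S(S(S(S(add(Z, mul(add(Z, mul(Z, SSZ)), SSSZ))))))))
  step 14: S(S(S(S(S(S(mul(add(Z, mul(Z, SSZ)), SSSZ)))))))
  step 15: S(S(S(S(S(S(mul(mul(Z, SSZ), SSSZ)))))))
  step 16: S(S(S(S(S(S(mul(Z, SSSZ)))))))
  step 17: S^6(Z)

Term B:
  start: add(S^4(Z), SSZ)
  step 1: S(add(SSSZ, SSZ))
  step 2: S(S(add(SSZ, SSZ)))
  step 3: S(S(S(add(SZ, SSZ))))
  step 4: S(S(S(S(add(Z, SSZ)))))
  step 5: S^6(Z)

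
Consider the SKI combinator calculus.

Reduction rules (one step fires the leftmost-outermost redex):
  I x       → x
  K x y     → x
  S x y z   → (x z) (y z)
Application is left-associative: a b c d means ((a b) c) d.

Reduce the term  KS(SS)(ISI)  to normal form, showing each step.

  start: KS(SS)(ISI)
  step 1: S(ISI)
  step 2: S(SI)

Answer: normal form = S(SI)  (in 2 steps)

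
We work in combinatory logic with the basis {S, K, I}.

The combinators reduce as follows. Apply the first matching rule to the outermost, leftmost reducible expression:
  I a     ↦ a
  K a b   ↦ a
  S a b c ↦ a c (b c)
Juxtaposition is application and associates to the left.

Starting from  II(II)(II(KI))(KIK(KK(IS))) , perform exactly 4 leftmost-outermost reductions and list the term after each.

  start: II(II)(II(KI))(KIK(KK(IS)))
  →1  I(II)(II(KI))(KIK(KK(IS)))
  →2  II(II(KI))(KIK(KK(IS)))
  →3  I(II(KI))(KIK(KK(IS)))
  →4  II(KI)(KIK(KK(IS)))

Answer: after 4 steps: II(KI)(KIK(KK(IS)))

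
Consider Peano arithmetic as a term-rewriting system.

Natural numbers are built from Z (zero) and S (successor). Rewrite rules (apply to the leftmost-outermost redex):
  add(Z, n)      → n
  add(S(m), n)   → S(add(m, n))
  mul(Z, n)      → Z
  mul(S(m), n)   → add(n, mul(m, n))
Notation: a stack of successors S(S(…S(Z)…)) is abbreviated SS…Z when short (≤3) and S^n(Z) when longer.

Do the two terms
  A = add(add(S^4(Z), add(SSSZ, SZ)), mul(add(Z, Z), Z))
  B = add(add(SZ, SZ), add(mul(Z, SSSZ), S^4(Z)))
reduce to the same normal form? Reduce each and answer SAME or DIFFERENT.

Answer: DIFFERENT — A ⇓ S^8(Z), B ⇓ S^6(Z)

Derivation:
Term A:
  start: add(add(S^4(Z), add(SSSZ, SZ)), mul(add(Z, Z), Z))
  step 1: add(S(add(SSSZ, add(SSSZ, SZ))), mul(add(Z, Z), Z))
  step 2: S(add(add(SSSZ, add(SSSZ, SZ)), mul(add(Z, Z), Z)))
  step 3: S(add(S(add(SSZ, add(SSSZ, SZ))), mul(add(Z, Z), Z)))
  step 4: S(S(add(add(SSZ, add(SSSZ, SZ)), mul(add(Z, Z), Z))))
  step 5: S(S(add(S(add(SZ, add(SSSZ, SZ))), mul(add(Z, Z), Z))))
  step 6: S(S(S(add(add(SZ, add(SSSZ, SZ)), mul(add(Z, Z), Z)))))
  step 7: S(S(S(add(S(add(Z, add(SSSZ, SZ))), mul(add(Z, Z), Z)))))
  step 8: S(S(S(S(add(add(Z, add(SSSZ, SZ)), mul(add(Z, Z), Z))))))
  step 9: S(S(S(S(add(add(SSSZ, SZ), mul(add(Z, Z), Z))))))
  step 10: S(S(S(S(add(S(add(SSZ, SZ)), mul(add(Z, Z), Z))))))
  step 11: S(S(S(S(S(add(add(SSZ, SZ), mul(add(Z, Z), Z)))))))
  step 12: S(S(S(S(S(add(S(add(SZ, SZ)), mul(add(Z, Z), Z)))))))
  step 13: S(S(S(S(S(S(add(add(SZ, SZ), mul(add(Z, Z), Z))))))))
  step 14: S(S(S(S(S(S(add(S(add(Z, SZ)), mul(add(Z, Z), Z))))))))
  step 15: S(S(S(S(S(S(S(add(add(Z, SZ), mul(add(Z, Z), Z)))))))))
  step 16: S(S(S(S(S(S(S(add(SZ, mul(add(Z, Z), Z)))))))))
  step 17: S(S(S(S(S(S(S(S(add(Z, mul(add(Z, Z), Z))))))))))
  step 18: S(S(S(S(S(S(S(S(mul(add(Z, Z), Z)))))))))
  step 19: S(S(S(S(S(S(S(S(mul(Z, Z)))))))))
  step 20: S^8(Z)

Term B:
  start: add(add(SZ, SZ), add(mul(Z, SSSZ), S^4(Z)))
  step 1: add(S(add(Z, SZ)), add(mul(Z, SSSZ), S^4(Z)))
  step 2: S(add(add(Z, SZ), add(mul(Z, SSSZ), S^4(Z))))
  step 3: S(add(SZ, add(mul(Z, SSSZ), S^4(Z))))
  step 4: S(S(add(Z, add(mul(Z, SSSZ), S^4(Z)))))
  step 5: S(S(add(mul(Z, SSSZ), S^4(Z))))
  step 6: S(S(add(Z, S^4(Z))))
  step 7: S^6(Z)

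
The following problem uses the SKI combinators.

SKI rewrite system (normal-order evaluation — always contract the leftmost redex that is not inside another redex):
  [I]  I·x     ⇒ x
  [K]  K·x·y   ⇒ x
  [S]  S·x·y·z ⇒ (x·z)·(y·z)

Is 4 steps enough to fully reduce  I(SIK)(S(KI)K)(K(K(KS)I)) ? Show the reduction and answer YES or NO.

  start: I(SIK)(S(KI)K)(K(K(KS)I))
  step 1: SIK(S(KI)K)(K(K(KS)I))
  step 2: I(S(KI)K)(K(S(KI)K))(K(K(KS)I))
  step 3: S(KI)K(K(S(KI)K))(K(K(KS)I))
  step 4: KI(K(S(KI)K))(K(K(S(KI)K)))(K(K(KS)I))

Answer: NO — after 4 steps the term is KI(K(S(KI)K))(K(K(S(KI)K)))(K(K(KS)I)), not yet normal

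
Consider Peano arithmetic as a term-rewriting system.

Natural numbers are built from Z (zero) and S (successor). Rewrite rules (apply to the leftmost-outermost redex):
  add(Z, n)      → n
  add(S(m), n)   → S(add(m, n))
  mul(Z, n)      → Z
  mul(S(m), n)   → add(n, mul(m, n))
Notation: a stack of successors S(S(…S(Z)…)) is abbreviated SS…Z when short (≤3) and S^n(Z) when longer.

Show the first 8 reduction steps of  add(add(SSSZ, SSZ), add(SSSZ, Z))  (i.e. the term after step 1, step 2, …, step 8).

Answer: after 8 steps: S(S(S(S(add(SZ, add(SSSZ, Z))))))

Working:
  start: add(add(SSSZ, SSZ), add(SSSZ, Z))
  →1  add(S(add(SSZ, SSZ)), add(SSSZ, Z))
  →2  S(add(add(SSZ, SSZ), add(SSSZ, Z)))
  →3  S(add(S(add(SZ, SSZ)), add(SSSZ, Z)))
  →4  S(S(add(add(SZ, SSZ), add(SSSZ, Z))))
  →5  S(S(add(S(add(Z, SSZ)), add(SSSZ, Z))))
  →6  S(S(S(add(add(Z, SSZ), add(SSSZ, Z)))))
  →7  S(S(S(add(SSZ, add(SSSZ, Z)))))
  →8  S(S(S(S(add(SZ, add(SSSZ, Z))))))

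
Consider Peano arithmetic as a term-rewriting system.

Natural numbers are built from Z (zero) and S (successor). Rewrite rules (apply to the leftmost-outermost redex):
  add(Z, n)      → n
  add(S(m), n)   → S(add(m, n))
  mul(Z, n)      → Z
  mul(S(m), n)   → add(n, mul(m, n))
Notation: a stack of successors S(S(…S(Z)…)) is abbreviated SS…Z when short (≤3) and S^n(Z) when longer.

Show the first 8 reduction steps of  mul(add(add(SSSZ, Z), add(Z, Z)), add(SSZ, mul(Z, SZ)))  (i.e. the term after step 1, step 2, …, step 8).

Answer: after 8 steps: S(S(add(mul(Z, SZ), mul(add(add(SSZ, Z), add(Z, Z)), add(SSZ, mul(Z, SZ))))))

Derivation:
  start: mul(add(add(SSSZ, Z), add(Z, Z)), add(SSZ, mul(Z, SZ)))
  step 1: mul(add(S(add(SSZ, Z)), add(Z, Z)), add(SSZ, mul(Z, SZ)))
  step 2: mul(S(add(add(SSZ, Z), add(Z, Z))), add(SSZ, mul(Z, SZ)))
  step 3: add(add(SSZ, mul(Z, SZ)), mul(add(add(SSZ, Z), add(Z, Z)), add(SSZ, mul(Z, SZ))))
  step 4: add(S(add(SZ, mul(Z, SZ))), mul(add(add(SSZ, Z), add(Z, Z)), add(SSZ, mul(Z, SZ))))
  step 5: S(add(add(SZ, mul(Z, SZ)), mul(add(add(SSZ, Z), add(Z, Z)), add(SSZ, mul(Z, SZ)))))
  step 6: S(add(S(add(Z, mul(Z, SZ))), mul(add(add(SSZ, Z), add(Z, Z)), add(SSZ, mul(Z, SZ)))))
  step 7: S(S(add(add(Z, mul(Z, SZ)), mul(add(add(SSZ, Z), add(Z, Z)), add(SSZ, mul(Z, SZ))))))
  step 8: S(S(add(mul(Z, SZ), mul(add(add(SSZ, Z), add(Z, Z)), add(SSZ, mul(Z, SZ))))))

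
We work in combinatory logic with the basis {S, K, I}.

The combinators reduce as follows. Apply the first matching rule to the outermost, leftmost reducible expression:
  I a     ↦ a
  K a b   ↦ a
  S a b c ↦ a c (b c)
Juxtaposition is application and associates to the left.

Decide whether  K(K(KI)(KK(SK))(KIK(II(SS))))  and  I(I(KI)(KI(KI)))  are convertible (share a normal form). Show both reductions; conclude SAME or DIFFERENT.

Term A:
  start: K(K(KI)(KK(SK))(KIK(II(SS))))
  step 1: K(KI(KIK(II(SS))))
  step 2: KI

Term B:
  start: I(I(KI)(KI(KI)))
  step 1: I(KI)(KI(KI))
  step 2: KI(KI(KI))
  step 3: I

Answer: DIFFERENT — A ⇓ KI, B ⇓ I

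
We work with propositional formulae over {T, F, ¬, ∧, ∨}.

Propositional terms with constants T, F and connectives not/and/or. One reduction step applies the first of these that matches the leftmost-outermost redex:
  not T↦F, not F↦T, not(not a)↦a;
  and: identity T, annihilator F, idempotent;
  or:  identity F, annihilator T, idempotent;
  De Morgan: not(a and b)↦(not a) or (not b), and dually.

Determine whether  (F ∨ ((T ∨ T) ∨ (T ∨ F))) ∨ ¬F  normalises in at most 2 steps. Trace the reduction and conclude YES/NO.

Answer: NO — after 2 steps the term is (T ∨ (T ∨ F)) ∨ ¬F, not yet normal

Working:
  start: (F ∨ ((T ∨ T) ∨ (T ∨ F))) ∨ ¬F
  step 1: ((T ∨ T) ∨ (T ∨ F)) ∨ ¬F
  step 2: (T ∨ (T ∨ F)) ∨ ¬F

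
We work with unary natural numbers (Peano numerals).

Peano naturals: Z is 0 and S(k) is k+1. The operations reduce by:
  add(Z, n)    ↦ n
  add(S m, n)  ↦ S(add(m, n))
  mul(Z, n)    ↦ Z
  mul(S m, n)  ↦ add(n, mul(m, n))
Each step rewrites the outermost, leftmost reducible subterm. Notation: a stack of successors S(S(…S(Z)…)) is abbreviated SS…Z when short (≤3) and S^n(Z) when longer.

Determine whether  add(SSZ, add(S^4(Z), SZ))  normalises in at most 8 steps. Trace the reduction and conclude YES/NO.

  start: add(SSZ, add(S^4(Z), SZ))
  →1  S(add(SZ, add(S^4(Z), SZ)))
  →2  S(S(add(Z, add(S^4(Z), SZ))))
  →3  S(S(add(S^4(Z), SZ)))
  →4  S(S(S(add(SSSZ, SZ))))
  →5  S(S(S(S(add(SSZ, SZ)))))
  →6  S(S(S(S(S(add(SZ, SZ))))))
  →7  S(S(S(S(S(S(add(Z, SZ)))))))
  →8  S^7(Z)

Answer: YES — reaches normal form S^7(Z) in 8 ≤ 8 steps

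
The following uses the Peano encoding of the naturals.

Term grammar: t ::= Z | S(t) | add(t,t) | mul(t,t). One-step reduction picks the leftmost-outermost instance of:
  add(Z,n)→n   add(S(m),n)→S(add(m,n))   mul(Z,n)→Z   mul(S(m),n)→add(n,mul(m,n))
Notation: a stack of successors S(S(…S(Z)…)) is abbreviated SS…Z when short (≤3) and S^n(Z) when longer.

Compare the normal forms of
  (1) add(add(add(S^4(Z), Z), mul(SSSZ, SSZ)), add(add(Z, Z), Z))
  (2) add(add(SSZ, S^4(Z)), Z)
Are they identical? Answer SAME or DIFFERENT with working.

Answer: DIFFERENT — A ⇓ S^10(Z), B ⇓ S^6(Z)

Working:
Term A:
  start: add(add(add(S^4(Z), Z), mul(SSSZ, SSZ)), add(add(Z, Z), Z))
  step 1: add(add(S(add(SSSZ, Z)), mul(SSSZ, SSZ)), add(add(Z, Z), Z))
  step 2: add(S(add(add(SSSZ, Z), mul(SSSZ, SSZ))), add(add(Z, Z), Z))
  step 3: S(add(add(add(SSSZ, Z), mul(SSSZ, SSZ)), add(add(Z, Z), Z)))
  step 4: S(add(add(S(add(SSZ, Z)), mul(SSSZ, SSZ)), add(add(Z, Z), Z)))
  step 5: S(add(S(add(add(SSZ, Z), mul(SSSZ, SSZ))), add(add(Z, Z), Z)))
  step 6: S(S(add(add(add(SSZ, Z), mul(SSSZ, SSZ)), add(add(Z, Z), Z))))
  step 7: S(S(add(add(S(add(SZ, Z)), mul(SSSZ, SSZ)), add(add(Z, Z), Z))))
  step 8: S(S(add(S(add(add(SZ, Z), mul(SSSZ, SSZ))), add(add(Z, Z), Z))))
  step 9: S(S(S(add(add(add(SZ, Z), mul(SSSZ, SSZ)), add(add(Z, Z), Z)))))
  step 10: S(S(S(add(add(S(add(Z, Z)), mul(SSSZ, SSZ)), add(add(Z, Z), Z)))))
  step 11: S(S(S(add(S(add(add(Z, Z), mul(SSSZ, SSZ))), add(add(Z, Z), Z)))))
  step 12: S(S(S(S(add(add(add(Z, Z), mul(SSSZ, SSZ)), add(add(Z, Z), Z))))))
  step 13: S(S(S(S(add(add(Z, mul(SSSZ, SSZ)), add(add(Z, Z), Z))))))
  step 14: S(S(S(S(add(mul(SSSZ, SSZ), add(add(Z, Z), Z))))))
  step 15: S(S(S(S(add(add(SSZ, mul(SSZ, SSZ)), add(add(Z, Z), Z))))))
  step 16: S(S(S(S(add(S(add(SZ, mul(SSZ, SSZ))), add(add(Z, Z), Z))))))
  step 17: S(S(S(S(S(add(add(SZ, mul(SSZ, SSZ)), add(add(Z, Z), Z)))))))
  step 18: S(S(S(S(S(add(S(add(Z, mul(SSZ, SSZ))), add(add(Z, Z), Z)))))))
  step 19: S(S(S(S(S(S(add(add(Z, mul(SSZ, SSZ)), add(add(Z, Z), Z))))))))
  step 20: S(S(S(S(S(S(add(mul(SSZ, SSZ), add(add(Z, Z), Z))))))))
  step 21: S(S(S(S(S(S(add(add(SSZ, mul(SZ, SSZ)), add(add(Z, Z), Z))))))))
  step 22: S(S(S(S(S(S(add(S(add(SZ, mul(SZ, SSZ))), add(add(Z, Z), Z))))))))
  step 23: S(S(S(S(S(S(S(add(add(SZ, mul(SZ, SSZ)), add(add(Z, Z), Z)))))))))
  step 24: S(S(S(S(S(S(S(add(S(add(Z, mul(SZ, SSZ))), add(add(Z, Z), Z)))))))))
  step 25: S(S(S(S(S(S(S(S(add(add(Z, mul(SZ, SSZ)), add(add(Z, Z), Z))))))))))
  step 26: S(S(S(S(S(S(S(S(add(mul(SZ, SSZ), add(add(Z, Z), Z))))))))))
  step 27: S(S(S(S(S(S(S(S(add(add(SSZ, mul(Z, SSZ)), add(add(Z, Z), Z))))))))))
  step 28: S(S(S(S(S(S(S(S(add(S(add(SZ, mul(Z, SSZ))), add(add(Z, Z), Z))))))))))
  step 29: S(S(S(S(S(S(S(S(S(add(add(SZ, mul(Z, SSZ)), add(add(Z, Z), Z)))))))))))
  step 30: S(S(S(S(S(S(S(S(S(add(S(add(Z, mul(Z, SSZ))), add(add(Z, Z), Z)))))))))))
  step 31: S(S(S(S(S(S(S(S(S(S(add(add(Z, mul(Z, SSZ)), add(add(Z, Z), Z))))))))))))
  step 32: S(S(S(S(S(S(S(S(S(S(add(mul(Z, SSZ), add(add(Z, Z), Z))))))))))))
  step 33: S(S(S(S(S(S(S(S(S(S(add(Z, add(add(Z, Z), Z))))))))))))
  step 34: S(S(S(S(S(S(S(S(S(S(add(add(Z, Z), Z)))))))))))
  step 35: S(S(S(S(S(S(S(S(S(S(add(Z, Z)))))))))))
  step 36: S^10(Z)

Term B:
  start: add(add(SSZ, S^4(Z)), Z)
  step 1: add(S(add(SZ, S^4(Z))), Z)
  step 2: S(add(add(SZ, S^4(Z)), Z))
  step 3: S(add(S(add(Z, S^4(Z))), Z))
  step 4: S(S(add(add(Z, S^4(Z)), Z)))
  step 5: S(S(add(S^4(Z), Z)))
  step 6: S(S(S(add(SSSZ, Z))))
  step 7: S(S(S(S(add(SSZ, Z)))))
  step 8: S(S(S(S(S(add(SZ, Z))))))
  step 9: S(S(S(S(S(S(add(Z, Z)))))))
  step 10: S^6(Z)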